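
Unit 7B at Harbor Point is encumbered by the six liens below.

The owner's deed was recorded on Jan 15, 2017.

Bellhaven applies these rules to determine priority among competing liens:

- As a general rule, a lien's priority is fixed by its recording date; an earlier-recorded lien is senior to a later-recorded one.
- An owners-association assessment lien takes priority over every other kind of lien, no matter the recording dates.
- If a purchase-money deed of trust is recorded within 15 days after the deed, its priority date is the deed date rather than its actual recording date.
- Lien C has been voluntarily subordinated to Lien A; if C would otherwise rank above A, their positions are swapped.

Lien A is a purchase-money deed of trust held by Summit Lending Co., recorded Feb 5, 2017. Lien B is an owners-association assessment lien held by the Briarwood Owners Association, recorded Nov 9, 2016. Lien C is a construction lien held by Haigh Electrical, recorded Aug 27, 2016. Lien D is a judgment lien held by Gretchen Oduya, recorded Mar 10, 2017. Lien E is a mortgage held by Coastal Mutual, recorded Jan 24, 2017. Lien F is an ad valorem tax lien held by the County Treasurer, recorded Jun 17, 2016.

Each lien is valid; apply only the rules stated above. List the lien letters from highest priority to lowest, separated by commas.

B, F, A, E, C, D

First, effective dates: A missed the 15-day window (21 days after the deed), so its recording date stands.
B, as an owners-association assessment lien, has superpriority and ranks first.
Ordering the rest by effective date: F (Jun 17, 2016), C (Aug 27, 2016), E (Jan 24, 2017), A (Feb 5, 2017), D (Mar 10, 2017).
Because C would otherwise rank above A, the subordination swaps them.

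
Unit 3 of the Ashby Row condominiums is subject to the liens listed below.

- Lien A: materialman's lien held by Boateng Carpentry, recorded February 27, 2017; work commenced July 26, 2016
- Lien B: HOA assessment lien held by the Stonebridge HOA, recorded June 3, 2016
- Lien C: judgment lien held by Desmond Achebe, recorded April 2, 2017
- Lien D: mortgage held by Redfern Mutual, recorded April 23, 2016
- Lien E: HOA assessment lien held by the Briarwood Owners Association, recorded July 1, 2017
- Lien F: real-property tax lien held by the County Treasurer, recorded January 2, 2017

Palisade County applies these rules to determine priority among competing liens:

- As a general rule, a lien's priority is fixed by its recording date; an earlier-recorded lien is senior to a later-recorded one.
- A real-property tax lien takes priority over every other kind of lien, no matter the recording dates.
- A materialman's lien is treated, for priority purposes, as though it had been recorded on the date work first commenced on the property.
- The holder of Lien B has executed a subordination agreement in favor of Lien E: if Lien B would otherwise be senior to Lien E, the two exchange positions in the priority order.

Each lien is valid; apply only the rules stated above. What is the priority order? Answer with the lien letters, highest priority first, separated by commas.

F, D, E, A, C, B

First, effective dates: A relates back to July 26, 2016 (work commenced).
F, as a real-property tax lien, has superpriority and ranks first.
Remaining liens by effective date: D (April 23, 2016), B (June 3, 2016), A (July 26, 2016), C (April 2, 2017), E (July 1, 2017).
B is senior to E before the subordination, so the two trade places.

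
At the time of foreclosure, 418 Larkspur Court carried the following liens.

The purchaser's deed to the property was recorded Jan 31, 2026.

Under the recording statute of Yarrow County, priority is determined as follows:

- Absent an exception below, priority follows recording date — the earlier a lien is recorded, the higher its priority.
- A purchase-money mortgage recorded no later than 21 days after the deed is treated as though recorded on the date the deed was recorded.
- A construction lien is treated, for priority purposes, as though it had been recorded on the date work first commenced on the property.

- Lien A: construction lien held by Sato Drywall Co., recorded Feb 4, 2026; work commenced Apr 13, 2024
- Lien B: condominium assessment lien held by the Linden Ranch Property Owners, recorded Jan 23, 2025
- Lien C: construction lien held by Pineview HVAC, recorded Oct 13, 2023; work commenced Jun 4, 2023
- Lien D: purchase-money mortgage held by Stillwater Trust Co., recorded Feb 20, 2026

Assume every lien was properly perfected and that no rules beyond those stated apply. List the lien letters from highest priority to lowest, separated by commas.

C, A, B, D

Adjusting effective dates: A's effective date is Apr 13, 2024, when work began; C is treated as recorded Jun 4, 2023, the work-commencement date; D was recorded within the 21-day window, so its effective date is the deed date Jan 31, 2026.
Sorted by effective date: C (Jun 4, 2023), A (Apr 13, 2024), B (Jan 23, 2025), D (Jan 31, 2026).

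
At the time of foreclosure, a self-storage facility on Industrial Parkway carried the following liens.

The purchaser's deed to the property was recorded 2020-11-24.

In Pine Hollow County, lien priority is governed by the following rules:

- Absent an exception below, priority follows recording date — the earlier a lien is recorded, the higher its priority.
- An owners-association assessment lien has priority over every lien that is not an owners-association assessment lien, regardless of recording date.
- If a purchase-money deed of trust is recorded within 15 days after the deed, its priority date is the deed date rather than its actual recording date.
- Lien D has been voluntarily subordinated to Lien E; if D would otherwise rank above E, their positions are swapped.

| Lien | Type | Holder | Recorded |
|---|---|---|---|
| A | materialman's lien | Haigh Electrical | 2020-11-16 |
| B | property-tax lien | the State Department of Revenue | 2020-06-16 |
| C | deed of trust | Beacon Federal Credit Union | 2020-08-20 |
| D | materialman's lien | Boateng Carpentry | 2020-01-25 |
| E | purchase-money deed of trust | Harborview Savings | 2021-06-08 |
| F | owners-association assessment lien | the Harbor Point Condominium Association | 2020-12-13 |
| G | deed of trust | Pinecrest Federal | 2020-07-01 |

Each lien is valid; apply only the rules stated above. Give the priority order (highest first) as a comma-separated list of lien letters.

Effective dates after the stated exceptions: E was recorded 196 days after the deed — beyond 15 days — so no relation-back applies.
As an owners-association assessment lien, F is senior to every other lien.
The other liens, earliest effective date first: D (2020-01-25), B (2020-06-16), G (2020-07-01), C (2020-08-20), A (2020-11-16), E (2021-06-08).
The subordination applies — D was senior to E — so D and E swap.

F, E, B, G, C, A, D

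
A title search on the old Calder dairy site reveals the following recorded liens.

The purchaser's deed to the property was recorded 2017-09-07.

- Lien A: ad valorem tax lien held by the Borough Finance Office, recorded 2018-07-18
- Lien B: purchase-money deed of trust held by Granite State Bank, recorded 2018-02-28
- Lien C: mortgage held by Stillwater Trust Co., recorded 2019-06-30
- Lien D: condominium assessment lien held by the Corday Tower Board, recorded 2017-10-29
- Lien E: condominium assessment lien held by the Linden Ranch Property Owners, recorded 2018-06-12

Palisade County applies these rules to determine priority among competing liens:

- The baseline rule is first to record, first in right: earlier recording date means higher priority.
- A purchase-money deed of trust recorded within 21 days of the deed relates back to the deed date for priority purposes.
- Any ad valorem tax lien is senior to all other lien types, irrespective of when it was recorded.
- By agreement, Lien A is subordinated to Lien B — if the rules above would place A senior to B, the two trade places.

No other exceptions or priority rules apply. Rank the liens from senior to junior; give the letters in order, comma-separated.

B, D, A, E, C

First, effective dates: B was recorded 174 days after the deed — beyond 21 days — so no relation-back applies.
A is an ad valorem tax lien, so it outranks all other liens regardless of date.
Ordering the rest by effective date: D (2017-10-29), B (2018-02-28), E (2018-06-12), C (2019-06-30).
Because A would otherwise rank above B, the subordination swaps them.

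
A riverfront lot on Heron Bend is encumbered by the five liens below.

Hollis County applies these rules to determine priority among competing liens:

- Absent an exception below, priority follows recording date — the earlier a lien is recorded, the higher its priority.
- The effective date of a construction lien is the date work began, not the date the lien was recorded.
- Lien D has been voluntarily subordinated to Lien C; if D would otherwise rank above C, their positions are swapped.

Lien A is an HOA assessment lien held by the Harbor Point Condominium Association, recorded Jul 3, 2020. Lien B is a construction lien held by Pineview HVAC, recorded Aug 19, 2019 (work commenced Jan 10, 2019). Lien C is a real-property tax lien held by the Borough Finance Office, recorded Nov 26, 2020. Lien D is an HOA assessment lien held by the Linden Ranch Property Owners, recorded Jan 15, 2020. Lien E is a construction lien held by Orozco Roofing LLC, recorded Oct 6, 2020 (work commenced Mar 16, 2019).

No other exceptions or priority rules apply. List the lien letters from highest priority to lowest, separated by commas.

B, E, C, A, D

First, effective dates: B relates back to Jan 10, 2019 (work commenced); E relates back to Mar 16, 2019 (work commenced).
By effective date: B (Jan 10, 2019), E (Mar 16, 2019), D (Jan 15, 2020), A (Jul 3, 2020), C (Nov 26, 2020).
The subordination applies — D was senior to C — so D and C swap.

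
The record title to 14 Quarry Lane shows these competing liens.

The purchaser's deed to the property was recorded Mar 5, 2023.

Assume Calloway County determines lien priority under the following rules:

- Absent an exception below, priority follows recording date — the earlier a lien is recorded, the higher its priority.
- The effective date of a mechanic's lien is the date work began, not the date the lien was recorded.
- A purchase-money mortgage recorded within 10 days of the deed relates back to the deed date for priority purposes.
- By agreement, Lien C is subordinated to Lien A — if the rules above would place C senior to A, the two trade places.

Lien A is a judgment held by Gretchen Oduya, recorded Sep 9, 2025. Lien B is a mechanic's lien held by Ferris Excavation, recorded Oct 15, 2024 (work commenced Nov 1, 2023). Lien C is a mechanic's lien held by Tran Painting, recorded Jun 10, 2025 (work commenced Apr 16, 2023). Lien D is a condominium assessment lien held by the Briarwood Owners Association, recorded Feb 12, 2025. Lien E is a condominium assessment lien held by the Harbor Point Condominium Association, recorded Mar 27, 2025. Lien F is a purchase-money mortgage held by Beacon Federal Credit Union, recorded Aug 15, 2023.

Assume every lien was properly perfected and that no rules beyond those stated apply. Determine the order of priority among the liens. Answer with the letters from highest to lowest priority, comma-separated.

A, F, B, D, E, C

Effective dates after the stated exceptions: B's effective date is Nov 1, 2023, when work began; C's effective date is Apr 16, 2023, when work began; F missed the 10-day window (163 days after the deed), so its recording date stands.
By effective date, earliest first: C (Apr 16, 2023), F (Aug 15, 2023), B (Nov 1, 2023), D (Feb 12, 2025), E (Mar 27, 2025), A (Sep 9, 2025).
The subordination applies — C was senior to A — so C and A swap.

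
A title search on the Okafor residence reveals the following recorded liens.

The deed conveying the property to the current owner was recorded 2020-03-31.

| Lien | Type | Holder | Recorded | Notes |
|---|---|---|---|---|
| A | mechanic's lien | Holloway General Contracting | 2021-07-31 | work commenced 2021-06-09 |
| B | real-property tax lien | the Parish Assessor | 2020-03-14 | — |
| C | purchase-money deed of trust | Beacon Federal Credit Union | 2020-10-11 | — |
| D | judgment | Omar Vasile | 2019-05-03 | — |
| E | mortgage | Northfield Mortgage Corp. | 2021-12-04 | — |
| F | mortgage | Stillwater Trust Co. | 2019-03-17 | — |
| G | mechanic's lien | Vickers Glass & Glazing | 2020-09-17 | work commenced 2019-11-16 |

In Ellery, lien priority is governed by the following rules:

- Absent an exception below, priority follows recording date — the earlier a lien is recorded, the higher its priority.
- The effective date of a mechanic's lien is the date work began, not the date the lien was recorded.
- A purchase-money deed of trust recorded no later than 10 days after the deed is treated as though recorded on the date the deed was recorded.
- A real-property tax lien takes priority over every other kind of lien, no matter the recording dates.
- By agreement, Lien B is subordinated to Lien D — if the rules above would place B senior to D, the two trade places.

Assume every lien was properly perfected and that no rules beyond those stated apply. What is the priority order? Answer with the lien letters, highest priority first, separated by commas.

Effective dates after the stated exceptions: A relates back to 2021-06-09 (work commenced); C was recorded 194 days after the deed, outside the 10-day window, so it keeps its recording date; G's effective date is 2019-11-16, when work began.
B is a real-property tax lien, so it outranks all other liens regardless of date.
Ordering the rest by effective date: F (2019-03-17), D (2019-05-03), G (2019-11-16), C (2020-10-11), A (2021-06-09), E (2021-12-04).
Because B would otherwise rank above D, the subordination swaps them.

D, F, B, G, C, A, E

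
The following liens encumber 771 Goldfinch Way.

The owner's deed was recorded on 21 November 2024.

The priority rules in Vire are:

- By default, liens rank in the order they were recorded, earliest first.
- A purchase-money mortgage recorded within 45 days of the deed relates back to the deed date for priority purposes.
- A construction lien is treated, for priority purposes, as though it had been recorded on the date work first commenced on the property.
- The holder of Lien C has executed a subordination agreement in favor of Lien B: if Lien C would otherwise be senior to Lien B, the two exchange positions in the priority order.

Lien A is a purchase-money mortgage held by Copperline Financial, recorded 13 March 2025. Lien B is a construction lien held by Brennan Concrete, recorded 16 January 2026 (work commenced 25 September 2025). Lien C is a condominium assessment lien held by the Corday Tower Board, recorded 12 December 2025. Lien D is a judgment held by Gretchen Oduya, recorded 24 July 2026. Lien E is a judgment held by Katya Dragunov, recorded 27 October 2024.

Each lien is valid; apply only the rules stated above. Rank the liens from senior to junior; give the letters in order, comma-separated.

Effective dates: A was recorded 112 days after the deed — beyond 45 days — so no relation-back applies; B relates back to 25 September 2025 (work commenced).
Ordering by effective date: E (27 October 2024), A (13 March 2025), B (25 September 2025), C (12 December 2025), D (24 July 2026).
Since C is not senior to B, the subordination leaves the order unchanged.

E, A, B, C, D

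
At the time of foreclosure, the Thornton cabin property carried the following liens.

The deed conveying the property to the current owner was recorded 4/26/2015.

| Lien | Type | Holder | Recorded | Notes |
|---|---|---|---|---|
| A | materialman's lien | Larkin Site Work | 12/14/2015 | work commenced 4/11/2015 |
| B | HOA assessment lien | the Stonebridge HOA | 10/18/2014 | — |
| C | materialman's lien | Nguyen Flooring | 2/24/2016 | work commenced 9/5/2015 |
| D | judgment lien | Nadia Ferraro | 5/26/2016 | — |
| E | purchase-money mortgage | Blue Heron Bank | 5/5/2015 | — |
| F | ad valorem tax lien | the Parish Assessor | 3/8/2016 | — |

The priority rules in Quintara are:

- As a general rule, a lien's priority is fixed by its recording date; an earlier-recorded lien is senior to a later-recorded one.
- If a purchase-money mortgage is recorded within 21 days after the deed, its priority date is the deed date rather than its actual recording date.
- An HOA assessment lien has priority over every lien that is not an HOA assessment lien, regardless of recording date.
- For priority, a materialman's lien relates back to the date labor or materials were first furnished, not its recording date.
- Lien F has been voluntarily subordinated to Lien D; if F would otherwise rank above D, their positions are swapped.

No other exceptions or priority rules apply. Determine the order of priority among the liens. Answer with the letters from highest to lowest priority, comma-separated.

B, A, E, C, D, F

Effective dates: A's effective date is 4/11/2015, when work began; C is treated as recorded 9/5/2015, the work-commencement date; E relates back to the deed date 4/26/2015.
B, as an HOA assessment lien, has superpriority and ranks first.
Remaining liens by effective date: A (4/11/2015), E (4/26/2015), C (9/5/2015), F (3/8/2016), D (5/26/2016).
F is senior to D before the subordination, so the two trade places.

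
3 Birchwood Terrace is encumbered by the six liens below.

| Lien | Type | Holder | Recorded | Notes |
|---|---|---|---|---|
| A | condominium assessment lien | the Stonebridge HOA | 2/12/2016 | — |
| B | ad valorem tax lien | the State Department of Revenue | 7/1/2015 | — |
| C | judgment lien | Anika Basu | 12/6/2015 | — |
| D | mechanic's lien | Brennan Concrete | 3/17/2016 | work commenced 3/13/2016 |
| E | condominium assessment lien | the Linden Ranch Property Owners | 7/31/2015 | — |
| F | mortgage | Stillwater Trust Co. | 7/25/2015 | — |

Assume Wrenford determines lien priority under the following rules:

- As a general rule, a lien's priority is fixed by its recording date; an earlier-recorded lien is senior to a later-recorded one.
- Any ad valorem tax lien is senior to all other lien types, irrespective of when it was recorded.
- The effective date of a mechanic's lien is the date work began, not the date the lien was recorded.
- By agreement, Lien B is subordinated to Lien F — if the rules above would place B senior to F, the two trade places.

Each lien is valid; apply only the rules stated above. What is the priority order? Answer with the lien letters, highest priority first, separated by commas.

F, B, E, C, A, D

Adjusting effective dates: D relates back to 3/13/2016 (work commenced).
As an ad valorem tax lien, B is senior to every other lien.
Ordering the rest by effective date: F (7/25/2015), E (7/31/2015), C (12/6/2015), A (2/12/2016), D (3/13/2016).
B is senior to F before the subordination, so the two trade places.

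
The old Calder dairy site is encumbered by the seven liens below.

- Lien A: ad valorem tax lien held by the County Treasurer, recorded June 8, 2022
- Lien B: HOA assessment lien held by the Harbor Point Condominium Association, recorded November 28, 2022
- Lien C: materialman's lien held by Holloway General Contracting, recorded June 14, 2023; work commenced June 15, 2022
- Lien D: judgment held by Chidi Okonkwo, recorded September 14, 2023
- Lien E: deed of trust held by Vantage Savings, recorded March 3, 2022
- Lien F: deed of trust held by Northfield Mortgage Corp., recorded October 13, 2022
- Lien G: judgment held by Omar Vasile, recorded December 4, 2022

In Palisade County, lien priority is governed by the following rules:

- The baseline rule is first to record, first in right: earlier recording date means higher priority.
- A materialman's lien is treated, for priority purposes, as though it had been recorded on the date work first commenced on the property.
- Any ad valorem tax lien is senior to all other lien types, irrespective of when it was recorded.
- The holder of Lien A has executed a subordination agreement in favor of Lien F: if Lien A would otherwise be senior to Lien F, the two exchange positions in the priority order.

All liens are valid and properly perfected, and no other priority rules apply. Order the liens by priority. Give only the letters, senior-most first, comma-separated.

First, effective dates: C's effective date is June 15, 2022, when work began.
A is an ad valorem tax lien, so it outranks all other liens regardless of date.
Among the remaining liens, by effective date: E (March 3, 2022), C (June 15, 2022), F (October 13, 2022), B (November 28, 2022), G (December 4, 2022), D (September 14, 2023).
A would otherwise be senior to F, so under the subordination agreement A and F exchange positions.

F, E, C, A, B, G, D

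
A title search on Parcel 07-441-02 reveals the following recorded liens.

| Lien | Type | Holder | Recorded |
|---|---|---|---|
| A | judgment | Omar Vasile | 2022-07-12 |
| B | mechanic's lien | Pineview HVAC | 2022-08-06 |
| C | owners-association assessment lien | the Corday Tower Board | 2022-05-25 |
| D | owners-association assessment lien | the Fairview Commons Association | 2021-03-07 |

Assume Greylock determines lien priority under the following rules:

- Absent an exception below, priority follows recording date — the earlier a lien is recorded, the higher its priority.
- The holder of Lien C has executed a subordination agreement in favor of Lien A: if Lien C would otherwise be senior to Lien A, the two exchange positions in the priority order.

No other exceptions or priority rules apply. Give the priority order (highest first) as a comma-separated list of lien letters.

By effective date, earliest first: D (2021-03-07), C (2022-05-25), A (2022-07-12), B (2022-08-06).
Because C would otherwise rank above A, the subordination swaps them.

D, A, C, B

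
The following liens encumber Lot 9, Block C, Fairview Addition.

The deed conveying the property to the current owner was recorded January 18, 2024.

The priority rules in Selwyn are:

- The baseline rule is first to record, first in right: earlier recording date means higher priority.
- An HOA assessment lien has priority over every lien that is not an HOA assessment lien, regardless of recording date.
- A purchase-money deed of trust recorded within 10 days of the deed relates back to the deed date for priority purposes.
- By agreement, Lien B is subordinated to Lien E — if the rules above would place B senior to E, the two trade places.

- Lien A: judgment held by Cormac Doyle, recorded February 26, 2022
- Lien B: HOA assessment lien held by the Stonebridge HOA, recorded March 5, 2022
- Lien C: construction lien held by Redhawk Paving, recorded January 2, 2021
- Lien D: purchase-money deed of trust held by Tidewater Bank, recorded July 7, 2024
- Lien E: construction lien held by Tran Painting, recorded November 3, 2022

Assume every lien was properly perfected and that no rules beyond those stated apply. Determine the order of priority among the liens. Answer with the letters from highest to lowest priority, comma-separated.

E, C, A, B, D

Effective dates after the stated exceptions: D was recorded 171 days after the deed, outside the 10-day window, so it keeps its recording date.
As an HOA assessment lien, B is senior to every other lien.
The other liens, earliest effective date first: C (January 2, 2021), A (February 26, 2022), E (November 3, 2022), D (July 7, 2024).
Because B would otherwise rank above E, the subordination swaps them.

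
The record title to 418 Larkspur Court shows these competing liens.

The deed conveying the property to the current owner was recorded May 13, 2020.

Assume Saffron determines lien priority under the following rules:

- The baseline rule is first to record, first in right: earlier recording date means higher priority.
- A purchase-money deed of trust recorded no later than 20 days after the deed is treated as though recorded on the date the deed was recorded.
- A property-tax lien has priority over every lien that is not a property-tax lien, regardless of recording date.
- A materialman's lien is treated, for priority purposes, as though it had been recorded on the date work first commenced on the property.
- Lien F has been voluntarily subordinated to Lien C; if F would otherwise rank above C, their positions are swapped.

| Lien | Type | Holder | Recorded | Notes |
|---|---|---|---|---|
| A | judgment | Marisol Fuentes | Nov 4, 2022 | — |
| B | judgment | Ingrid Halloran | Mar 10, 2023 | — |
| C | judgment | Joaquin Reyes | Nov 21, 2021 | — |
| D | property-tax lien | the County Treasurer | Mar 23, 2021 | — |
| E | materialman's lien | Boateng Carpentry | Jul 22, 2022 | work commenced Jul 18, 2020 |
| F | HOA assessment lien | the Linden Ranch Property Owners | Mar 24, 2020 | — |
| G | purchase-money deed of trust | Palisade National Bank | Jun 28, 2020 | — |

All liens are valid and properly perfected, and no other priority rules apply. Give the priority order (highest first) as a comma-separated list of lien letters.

D, C, G, E, F, A, B

Effective dates after the stated exceptions: E is treated as recorded Jul 18, 2020, the work-commencement date; G missed the 20-day window (46 days after the deed), so its recording date stands.
D, as a property-tax lien, has superpriority and ranks first.
Among the remaining liens, by effective date: F (Mar 24, 2020), G (Jun 28, 2020), E (Jul 18, 2020), C (Nov 21, 2021), A (Nov 4, 2022), B (Mar 10, 2023).
The subordination applies — F was senior to C — so F and C swap.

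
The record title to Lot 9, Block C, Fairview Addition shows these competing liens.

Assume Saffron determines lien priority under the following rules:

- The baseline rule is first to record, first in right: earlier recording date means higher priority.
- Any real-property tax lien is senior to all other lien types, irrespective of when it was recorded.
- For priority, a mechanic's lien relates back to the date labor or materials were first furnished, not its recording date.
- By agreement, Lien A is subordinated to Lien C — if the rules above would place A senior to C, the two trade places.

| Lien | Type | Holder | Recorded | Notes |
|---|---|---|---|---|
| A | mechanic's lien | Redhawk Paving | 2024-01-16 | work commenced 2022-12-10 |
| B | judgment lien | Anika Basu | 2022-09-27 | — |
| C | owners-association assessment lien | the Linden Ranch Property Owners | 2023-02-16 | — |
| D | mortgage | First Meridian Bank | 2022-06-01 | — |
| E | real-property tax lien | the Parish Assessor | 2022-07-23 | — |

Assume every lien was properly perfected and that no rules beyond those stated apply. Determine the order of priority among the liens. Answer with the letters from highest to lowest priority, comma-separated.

E, D, B, C, A

Adjusting effective dates: A's effective date is 2022-12-10, when work began.
E, as a real-property tax lien, has superpriority and ranks first.
Remaining liens by effective date: D (2022-06-01), B (2022-09-27), A (2022-12-10), C (2023-02-16).
A is senior to C before the subordination, so the two trade places.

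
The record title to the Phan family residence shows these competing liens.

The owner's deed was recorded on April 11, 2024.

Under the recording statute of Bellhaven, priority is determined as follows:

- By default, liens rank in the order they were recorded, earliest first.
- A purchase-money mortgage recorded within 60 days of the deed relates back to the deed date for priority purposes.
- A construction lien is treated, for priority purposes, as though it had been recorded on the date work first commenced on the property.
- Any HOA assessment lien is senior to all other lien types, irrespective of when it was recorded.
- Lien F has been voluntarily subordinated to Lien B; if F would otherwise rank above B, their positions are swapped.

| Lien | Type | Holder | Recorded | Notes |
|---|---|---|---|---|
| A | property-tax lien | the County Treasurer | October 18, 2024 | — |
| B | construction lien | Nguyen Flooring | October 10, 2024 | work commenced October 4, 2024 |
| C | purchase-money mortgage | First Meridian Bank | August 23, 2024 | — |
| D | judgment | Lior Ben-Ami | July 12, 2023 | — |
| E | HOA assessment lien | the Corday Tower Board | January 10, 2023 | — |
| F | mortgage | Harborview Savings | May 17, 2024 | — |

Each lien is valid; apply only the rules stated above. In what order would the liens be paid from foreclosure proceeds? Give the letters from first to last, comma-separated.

E, D, B, C, F, A

Adjusting effective dates: B is treated as recorded October 4, 2024, the work-commencement date; C was recorded 134 days after the deed — beyond 60 days — so no relation-back applies.
As an HOA assessment lien, E is senior to every other lien.
Ordering the rest by effective date: D (July 12, 2023), F (May 17, 2024), C (August 23, 2024), B (October 4, 2024), A (October 18, 2024).
The subordination applies — F was senior to B — so F and B swap.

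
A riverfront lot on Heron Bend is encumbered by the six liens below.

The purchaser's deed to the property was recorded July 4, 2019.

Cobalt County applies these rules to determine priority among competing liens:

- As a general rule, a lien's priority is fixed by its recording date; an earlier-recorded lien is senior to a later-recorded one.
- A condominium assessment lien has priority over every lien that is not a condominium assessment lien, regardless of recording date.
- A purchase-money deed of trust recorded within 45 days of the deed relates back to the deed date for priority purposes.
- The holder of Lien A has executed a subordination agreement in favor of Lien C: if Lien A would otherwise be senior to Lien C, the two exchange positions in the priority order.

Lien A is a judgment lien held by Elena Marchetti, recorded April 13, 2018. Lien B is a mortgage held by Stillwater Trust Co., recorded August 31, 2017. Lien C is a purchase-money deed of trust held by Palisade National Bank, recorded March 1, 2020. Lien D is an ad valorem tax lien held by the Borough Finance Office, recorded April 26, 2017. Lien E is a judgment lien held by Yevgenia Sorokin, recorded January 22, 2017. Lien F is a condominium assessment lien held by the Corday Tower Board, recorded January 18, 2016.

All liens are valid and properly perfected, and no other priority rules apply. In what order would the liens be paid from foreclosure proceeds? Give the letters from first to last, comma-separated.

F, E, D, B, C, A

Effective dates after the stated exceptions: C missed the 45-day window (241 days after the deed), so its recording date stands.
As a condominium assessment lien, F is senior to every other lien.
Among the remaining liens, by effective date: E (January 22, 2017), D (April 26, 2017), B (August 31, 2017), A (April 13, 2018), C (March 1, 2020).
Because A would otherwise rank above C, the subordination swaps them.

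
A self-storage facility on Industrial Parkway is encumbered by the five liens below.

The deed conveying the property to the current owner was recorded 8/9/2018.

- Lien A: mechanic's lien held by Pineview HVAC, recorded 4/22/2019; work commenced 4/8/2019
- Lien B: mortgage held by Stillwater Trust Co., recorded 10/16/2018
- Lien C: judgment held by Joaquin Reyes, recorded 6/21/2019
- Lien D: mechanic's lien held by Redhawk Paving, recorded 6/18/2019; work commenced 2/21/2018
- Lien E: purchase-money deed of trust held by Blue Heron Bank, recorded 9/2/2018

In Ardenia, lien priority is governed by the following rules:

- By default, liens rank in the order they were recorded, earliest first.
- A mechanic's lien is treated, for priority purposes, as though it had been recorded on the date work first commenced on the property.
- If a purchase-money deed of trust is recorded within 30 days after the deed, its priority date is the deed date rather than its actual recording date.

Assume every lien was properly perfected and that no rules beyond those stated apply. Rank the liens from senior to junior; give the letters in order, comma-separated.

Effective dates: A is treated as recorded 4/8/2019, the work-commencement date; D's effective date is 2/21/2018, when work began; E relates back to the deed date 8/9/2018.
By effective date: D (2/21/2018), E (8/9/2018), B (10/16/2018), A (4/8/2019), C (6/21/2019).

D, E, B, A, C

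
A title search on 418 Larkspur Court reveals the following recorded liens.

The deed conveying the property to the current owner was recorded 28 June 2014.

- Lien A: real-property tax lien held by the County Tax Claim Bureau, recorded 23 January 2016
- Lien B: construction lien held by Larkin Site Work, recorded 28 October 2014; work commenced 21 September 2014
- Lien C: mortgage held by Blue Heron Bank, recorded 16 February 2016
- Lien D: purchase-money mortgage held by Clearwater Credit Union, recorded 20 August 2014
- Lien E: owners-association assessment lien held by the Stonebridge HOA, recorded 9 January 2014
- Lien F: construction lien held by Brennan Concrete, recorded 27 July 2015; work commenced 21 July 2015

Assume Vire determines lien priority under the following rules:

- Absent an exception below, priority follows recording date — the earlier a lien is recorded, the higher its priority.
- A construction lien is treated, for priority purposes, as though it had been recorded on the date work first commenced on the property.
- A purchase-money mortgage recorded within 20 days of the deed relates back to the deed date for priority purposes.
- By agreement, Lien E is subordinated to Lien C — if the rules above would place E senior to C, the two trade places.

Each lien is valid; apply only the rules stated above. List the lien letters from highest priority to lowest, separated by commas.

C, D, B, F, A, E

First, effective dates: B relates back to 21 September 2014 (work commenced); D was recorded 53 days after the deed — beyond 20 days — so no relation-back applies; F's effective date is 21 July 2015, when work began.
By effective date, earliest first: E (9 January 2014), D (20 August 2014), B (21 September 2014), F (21 July 2015), A (23 January 2016), C (16 February 2016).
E would otherwise be senior to C, so under the subordination agreement E and C exchange positions.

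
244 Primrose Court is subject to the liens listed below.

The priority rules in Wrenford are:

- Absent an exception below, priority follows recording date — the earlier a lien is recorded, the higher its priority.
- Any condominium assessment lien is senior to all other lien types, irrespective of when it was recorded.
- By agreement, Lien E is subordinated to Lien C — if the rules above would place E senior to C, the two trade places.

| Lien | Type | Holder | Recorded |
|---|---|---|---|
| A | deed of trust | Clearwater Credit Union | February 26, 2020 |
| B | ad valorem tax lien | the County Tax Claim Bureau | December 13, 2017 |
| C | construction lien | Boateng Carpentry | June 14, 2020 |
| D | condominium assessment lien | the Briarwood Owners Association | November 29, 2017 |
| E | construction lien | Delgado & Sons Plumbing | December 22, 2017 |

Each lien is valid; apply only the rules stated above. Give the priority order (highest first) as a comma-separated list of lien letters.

D is a condominium assessment lien and takes priority over every other lien.
Among the remaining liens, by effective date: B (December 13, 2017), E (December 22, 2017), A (February 26, 2020), C (June 14, 2020).
The subordination applies — E was senior to C — so E and C swap.

D, B, C, A, E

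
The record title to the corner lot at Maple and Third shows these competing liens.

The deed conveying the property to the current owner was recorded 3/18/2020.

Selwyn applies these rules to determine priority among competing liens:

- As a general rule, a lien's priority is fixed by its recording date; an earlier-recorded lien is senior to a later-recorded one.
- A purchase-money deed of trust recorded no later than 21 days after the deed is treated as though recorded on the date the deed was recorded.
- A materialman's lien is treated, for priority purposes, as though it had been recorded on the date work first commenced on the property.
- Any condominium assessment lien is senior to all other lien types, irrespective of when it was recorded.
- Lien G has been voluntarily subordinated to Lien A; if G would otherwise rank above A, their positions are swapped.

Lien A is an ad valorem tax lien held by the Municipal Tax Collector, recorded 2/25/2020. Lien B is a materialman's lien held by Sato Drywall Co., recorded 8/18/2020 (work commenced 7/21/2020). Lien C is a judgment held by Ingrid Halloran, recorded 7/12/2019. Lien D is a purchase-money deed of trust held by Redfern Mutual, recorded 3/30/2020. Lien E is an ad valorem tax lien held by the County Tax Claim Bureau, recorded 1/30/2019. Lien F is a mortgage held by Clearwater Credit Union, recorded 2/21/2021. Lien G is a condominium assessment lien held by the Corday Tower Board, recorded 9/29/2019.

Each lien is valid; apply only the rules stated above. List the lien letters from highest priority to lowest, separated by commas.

A, E, C, G, D, B, F

Adjusting effective dates: B's effective date is 7/21/2020, when work began; D was recorded within the 21-day window, so its effective date is the deed date 3/18/2020.
G is a condominium assessment lien, so it outranks all other liens regardless of date.
The other liens, earliest effective date first: E (1/30/2019), C (7/12/2019), A (2/25/2020), D (3/18/2020), B (7/21/2020), F (2/21/2021).
G is senior to A before the subordination, so the two trade places.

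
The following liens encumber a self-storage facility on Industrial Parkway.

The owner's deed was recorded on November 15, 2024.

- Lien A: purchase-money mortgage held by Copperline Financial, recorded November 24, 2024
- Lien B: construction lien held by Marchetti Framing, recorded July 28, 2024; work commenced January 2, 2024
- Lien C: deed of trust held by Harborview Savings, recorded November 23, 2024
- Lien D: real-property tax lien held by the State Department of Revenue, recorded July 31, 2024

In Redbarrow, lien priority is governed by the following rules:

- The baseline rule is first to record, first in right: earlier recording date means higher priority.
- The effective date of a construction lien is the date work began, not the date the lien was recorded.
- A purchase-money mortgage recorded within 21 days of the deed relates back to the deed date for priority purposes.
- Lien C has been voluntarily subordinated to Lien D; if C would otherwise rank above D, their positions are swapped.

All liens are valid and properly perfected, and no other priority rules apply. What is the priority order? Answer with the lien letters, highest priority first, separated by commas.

Effective dates after the stated exceptions: A relates back to the deed date November 15, 2024; B relates back to January 2, 2024 (work commenced).
By effective date: B (January 2, 2024), D (July 31, 2024), A (November 15, 2024), C (November 23, 2024).
C is already junior to D, so the subordination agreement changes nothing.

B, D, A, C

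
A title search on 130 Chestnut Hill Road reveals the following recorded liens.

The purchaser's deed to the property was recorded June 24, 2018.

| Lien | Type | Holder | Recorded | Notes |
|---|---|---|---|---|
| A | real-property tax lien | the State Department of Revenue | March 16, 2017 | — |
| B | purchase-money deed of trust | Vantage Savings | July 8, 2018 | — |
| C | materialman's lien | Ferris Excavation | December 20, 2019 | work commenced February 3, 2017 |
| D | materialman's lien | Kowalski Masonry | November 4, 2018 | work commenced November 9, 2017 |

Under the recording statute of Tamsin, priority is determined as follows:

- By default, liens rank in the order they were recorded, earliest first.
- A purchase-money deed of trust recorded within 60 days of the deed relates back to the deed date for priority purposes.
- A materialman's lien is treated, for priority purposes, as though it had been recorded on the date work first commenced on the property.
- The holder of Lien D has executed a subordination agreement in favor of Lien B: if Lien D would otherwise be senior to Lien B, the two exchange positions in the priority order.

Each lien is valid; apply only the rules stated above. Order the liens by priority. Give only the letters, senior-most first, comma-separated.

Effective dates: B's effective date is the deed date, June 24, 2018; C relates back to February 3, 2017 (work commenced); D's effective date is November 9, 2017, when work began.
By effective date, earliest first: C (February 3, 2017), A (March 16, 2017), D (November 9, 2017), B (June 24, 2018).
D is senior to B before the subordination, so the two trade places.

C, A, B, D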